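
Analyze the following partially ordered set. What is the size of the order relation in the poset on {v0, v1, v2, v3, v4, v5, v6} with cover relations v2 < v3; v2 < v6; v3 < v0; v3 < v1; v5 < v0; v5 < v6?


The order relation is {(a,b) : a <= b}, reflexive so it includes (a,a).
Examples: (v0,v0), (v1,v1), (v2,v0), (v2,v1), (v2,v2), ...
Total ordered pairs: 15


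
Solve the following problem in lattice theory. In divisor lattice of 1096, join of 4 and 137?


In a divisor lattice, join = lcm (least common multiple).
gcd(4,137) = 1
lcm(4,137) = 4*137/gcd = 548/1 = 548


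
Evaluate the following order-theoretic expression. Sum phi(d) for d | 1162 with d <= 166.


Divisors of 1162 up to 166: [1, 2, 7, 14, 83, 166]
phi values: [1, 1, 6, 6, 82, 82]
Sum = 178


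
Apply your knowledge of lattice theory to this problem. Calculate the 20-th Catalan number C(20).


C(n) = C(2n, n) / (n+1).
C(40, 20) = 137846528820
C(20) = 137846528820 / 21 = 6564120420


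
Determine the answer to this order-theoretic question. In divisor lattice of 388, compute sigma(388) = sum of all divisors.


sigma(n) = sum of divisors.
Divisors of 388: [1, 2, 4, 97, 194, 388]
Sum = 686


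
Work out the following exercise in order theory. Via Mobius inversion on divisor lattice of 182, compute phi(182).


phi(n) = n * prod_{p|n} (1 - 1/p).
Prime divisors of 182: [2, 7, 13]
phi(182) = 182 * (1 - 1/2) * (1 - 1/7) * (1 - 1/13)
phi(182) = 72


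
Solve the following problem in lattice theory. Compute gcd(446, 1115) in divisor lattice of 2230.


In a divisor lattice, meet = gcd (greatest common divisor).
By Euclidean algorithm or factoring: gcd(446,1115) = 223


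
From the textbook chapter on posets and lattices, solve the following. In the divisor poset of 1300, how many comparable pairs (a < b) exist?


A comparable pair {a,b} has a < b or b < a in the order.
Count unordered pairs where one element is strictly below the other.
Examples: {1,2}, {1,4}, {1,5}, {1,10}, ...
Total comparable pairs: 90


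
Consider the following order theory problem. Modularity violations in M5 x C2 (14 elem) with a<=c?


Modular law: if a <= c then a v (b ^ c) = (a v b) ^ c.
Check all triples (a,b,c) with a <= c among 14 elements.
This lattice is modular (diamonds M_m and their chain-products are modular).
Total violating triples: 0


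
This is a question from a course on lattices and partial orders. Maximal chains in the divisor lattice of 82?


A maximal chain goes from the minimum element to a maximal element via cover relations.
Counting all min-to-max paths in the cover graph.
Total maximal chains: 2


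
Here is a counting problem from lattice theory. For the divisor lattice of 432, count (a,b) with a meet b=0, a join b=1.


Complement pair (a,b): a meet b = bottom, a join b = top.
Here: gcd(a,b)=1 and lcm(a,b)=432, i.e. a*b=432 with a,b coprime.
Pairs found: (1,432), (16,27), (27,16), (432,1)
Total ordered pairs: 4


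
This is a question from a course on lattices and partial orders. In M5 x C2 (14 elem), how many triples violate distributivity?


Distributive law: a ^ (b v c) = (a ^ b) v (a ^ c).
Check all 14^3 = 2744 ordered triples (a,b,c).
  e.g. a=(a1,0), b=(a2,0), c=(a3,0): lhs=(a1,0) != rhs=(0,0)
  e.g. a=(a1,0), b=(a2,0), c=(a3,1): lhs=(a1,0) != rhs=(0,0)
Total violating triples: 480


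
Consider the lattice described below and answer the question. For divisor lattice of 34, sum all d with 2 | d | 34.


Interval [2,34] in divisors of 34: [2, 34]
Sum = 36


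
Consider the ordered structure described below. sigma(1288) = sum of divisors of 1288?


sigma(n) = sum of divisors.
Divisors of 1288: [1, 2, 4, 7, 8, 14, 23, 28, 46, 56, 92, 161, 184, 322, 644, 1288]
Sum = 2880


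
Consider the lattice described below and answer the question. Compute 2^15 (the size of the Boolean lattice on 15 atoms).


Power set = 2^n.
2^15 = 32768


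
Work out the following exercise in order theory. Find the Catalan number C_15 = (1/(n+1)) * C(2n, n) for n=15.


C(n) = C(2n, n) / (n+1).
C(30, 15) = 155117520
C(15) = 155117520 / 16 = 9694845


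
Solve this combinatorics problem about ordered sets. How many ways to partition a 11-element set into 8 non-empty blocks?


S(n,k) = k*S(n-1,k) + S(n-1,k-1).
S(10,8) = 750, S(10,7) = 5880
S(11,8) = 8*750 + 5880 = 6000 + 5880
S(11,8) = 11880


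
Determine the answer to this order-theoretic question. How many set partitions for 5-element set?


B(n) = number of set partitions of an n-element set.
B(n) satisfies the recurrence: B(n+1) = sum_k C(n,k)*B(k).
B(5) = 52


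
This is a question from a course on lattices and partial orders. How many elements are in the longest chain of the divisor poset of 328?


A chain is a totally ordered subset; we count the number of elements in a maximum chain.
Compute, for each element x, the size of the longest chain ending at x:
  1: 1
  2: 2
  41: 2
  4: 3
  8: 4
  82: 3
  ...
A maximum chain: 1 < 2 < 4 < 8 < 328
Number of elements in the longest chain: 5


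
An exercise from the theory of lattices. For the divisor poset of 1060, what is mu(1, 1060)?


In a divisor lattice, mu(a,b) = mu(b/a) where mu is the classical Mobius function.
b/a = 1060/1 = 1060
Prime factorization of 1060: primes [2, 5, 53]
1060 is not squarefree, so mu(1060) = 0


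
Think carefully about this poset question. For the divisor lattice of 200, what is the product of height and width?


Height = length of longest chain minus 1; width = size of largest antichain.
A maximum chain: 1 | 5 | 25 | 50 | 100 | 200  (height 5).
A maximum antichain: {4, 10, 25}  (width 3).
Product = 5 * 3 = 15


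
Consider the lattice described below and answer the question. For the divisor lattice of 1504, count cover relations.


A cover relation a -< b holds when a < b with no c strictly between.
Cover relations:
  1 -< 2
  1 -< 47
  2 -< 4
  2 -< 94
  4 -< 8
  4 -< 188
  8 -< 16
  8 -< 376
  ...8 more
Total: 16


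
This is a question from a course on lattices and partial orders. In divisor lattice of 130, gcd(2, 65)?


Meet=gcd.
gcd(2,65)=1


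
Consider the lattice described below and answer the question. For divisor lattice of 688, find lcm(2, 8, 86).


In a divisor lattice, join = lcm (least common multiple).
Compute lcm iteratively: start with first element, then lcm(current, next).
Elements: [2, 8, 86]
lcm(2,8) = 8
lcm(8,86) = 344
Final lcm = 344


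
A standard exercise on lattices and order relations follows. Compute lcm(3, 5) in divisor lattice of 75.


In a divisor lattice, join = lcm (least common multiple).
gcd(3,5) = 1
lcm(3,5) = 3*5/gcd = 15/1 = 15


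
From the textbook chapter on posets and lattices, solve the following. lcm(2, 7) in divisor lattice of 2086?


Join=lcm.
gcd(2,7)=1
lcm=14


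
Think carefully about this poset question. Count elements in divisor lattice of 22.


Divisors of 22: [1, 2, 11, 22]
Count: 4


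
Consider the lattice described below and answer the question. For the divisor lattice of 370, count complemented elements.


An element a is complemented if some b has a meet b = bottom, a join b = top.
a is complemented iff gcd(a, n/a)=1, i.e. a is a unitary divisor of 370.
Complemented elements: 1, 2, 5, 10, 37, 74, ... (2 more)
Count: 8


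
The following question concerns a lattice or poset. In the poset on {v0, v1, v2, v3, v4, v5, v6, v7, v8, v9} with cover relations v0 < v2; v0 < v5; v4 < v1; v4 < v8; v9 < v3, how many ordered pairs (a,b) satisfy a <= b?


The order relation is {(a,b) : a <= b}, reflexive so it includes (a,a).
Examples: (v0,v0), (v0,v2), (v0,v5), (v1,v1), (v2,v2), ...
Total ordered pairs: 15


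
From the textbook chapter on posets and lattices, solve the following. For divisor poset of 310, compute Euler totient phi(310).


phi(n) = n * prod_{p|n} (1 - 1/p).
Prime divisors of 310: [2, 5, 31]
phi(310) = 310 * (1 - 1/2) * (1 - 1/5) * (1 - 1/31)
phi(310) = 120


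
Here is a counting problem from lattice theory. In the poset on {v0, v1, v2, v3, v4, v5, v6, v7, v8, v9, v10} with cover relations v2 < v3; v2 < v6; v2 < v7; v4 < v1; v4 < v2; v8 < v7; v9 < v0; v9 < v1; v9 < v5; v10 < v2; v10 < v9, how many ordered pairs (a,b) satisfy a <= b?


The order relation is {(a,b) : a <= b}, reflexive so it includes (a,a).
Examples: (v0,v0), (v1,v1), (v10,v0), (v10,v1), (v10,v10), ...
Total ordered pairs: 31


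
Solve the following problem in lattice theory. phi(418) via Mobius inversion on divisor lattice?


phi(n) = n * prod_{p|n} (1 - 1/p).
Prime divisors of 418: [2, 11, 19]
phi(418) = 418 * (1 - 1/2) * (1 - 1/11) * (1 - 1/19)
phi(418) = 180


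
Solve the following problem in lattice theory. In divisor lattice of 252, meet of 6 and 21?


In a divisor lattice, meet = gcd (greatest common divisor).
By Euclidean algorithm or factoring: gcd(6,21) = 3


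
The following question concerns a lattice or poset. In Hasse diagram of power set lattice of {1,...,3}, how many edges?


A cover relation a -< b holds when a < b with no c strictly between.
Cover relations:
  {} -< {1}
  {} -< {2}
  {} -< {3}
  {1} -< {1,2}
  {1} -< {1,3}
  {2} -< {1,2}
  {2} -< {2,3}
  {3} -< {1,3}
  ...4 more
Total: 12


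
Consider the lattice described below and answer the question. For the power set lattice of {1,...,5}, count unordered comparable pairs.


A comparable pair {a,b} has a < b or b < a in the order.
Count unordered pairs where one element is strictly below the other.
Examples: {{},{1}}, {{},{2}}, {{},{3}}, {{},{4}}, ...
Total comparable pairs: 211


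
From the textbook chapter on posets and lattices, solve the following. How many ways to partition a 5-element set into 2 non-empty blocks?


S(n,k) = k*S(n-1,k) + S(n-1,k-1).
S(4,2) = 7, S(4,1) = 1
S(5,2) = 2*7 + 1 = 14 + 1
S(5,2) = 15


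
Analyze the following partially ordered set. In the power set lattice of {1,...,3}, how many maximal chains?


A maximal chain goes from the minimum element to a maximal element via cover relations.
Counting all min-to-max paths in the cover graph.
Total maximal chains: 6


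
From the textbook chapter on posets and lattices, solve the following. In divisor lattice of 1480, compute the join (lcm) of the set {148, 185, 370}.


In a divisor lattice, join = lcm (least common multiple).
Compute lcm iteratively: start with first element, then lcm(current, next).
Elements: [148, 185, 370]
lcm(148,185) = 740
lcm(740,370) = 740
Final lcm = 740


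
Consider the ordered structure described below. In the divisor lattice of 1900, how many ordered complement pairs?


Complement pair (a,b): a meet b = bottom, a join b = top.
Here: gcd(a,b)=1 and lcm(a,b)=1900, i.e. a*b=1900 with a,b coprime.
Pairs found: (1,1900), (4,475), (19,100), (25,76), ... (4 more)
Total ordered pairs: 8


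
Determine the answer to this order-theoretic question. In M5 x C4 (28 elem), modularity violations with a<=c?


Modular law: if a <= c then a v (b ^ c) = (a v b) ^ c.
Check all triples (a,b,c) with a <= c among 28 elements.
This lattice is modular (diamonds M_m and their chain-products are modular).
Total violating triples: 0


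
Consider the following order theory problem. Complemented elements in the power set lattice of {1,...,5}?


An element a is complemented if some b has a meet b = bottom, a join b = top.
every subset A has complement S\A, so all elements are complemented.
Complemented elements: {}, {1}, {2}, {3}, {4}, {5}, ... (26 more)
Count: 32


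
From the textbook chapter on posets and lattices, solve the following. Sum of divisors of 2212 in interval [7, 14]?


Interval [7,14] in divisors of 2212: [7, 14]
Sum = 21


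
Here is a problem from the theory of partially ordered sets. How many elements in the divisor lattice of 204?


Divisors of 204: [1, 2, 3, 4, 6, 12, 17, 34, 51, 68, 102, 204]
Count: 12


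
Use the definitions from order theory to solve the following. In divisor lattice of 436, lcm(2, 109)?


Join=lcm.
gcd(2,109)=1
lcm=218


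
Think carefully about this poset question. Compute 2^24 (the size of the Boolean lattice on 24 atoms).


Power set = 2^n.
2^24 = 16777216


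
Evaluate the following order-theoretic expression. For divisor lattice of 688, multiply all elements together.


Divisors of 688: [1, 2, 4, 8, 16, 43, 86, 172, 344, 688]
Product = n^(d(n)/2) = 688^(10/2)
Product = 154149525127168


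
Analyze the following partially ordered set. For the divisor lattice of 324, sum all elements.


sigma(n) = sum of divisors.
Divisors of 324: [1, 2, 3, 4, 6, 9, 12, 18, 27, 36, 54, 81, 108, 162, 324]
Sum = 847


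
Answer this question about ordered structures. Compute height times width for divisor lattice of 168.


Height = length of longest chain minus 1; width = size of largest antichain.
A maximum chain: 1 | 7 | 21 | 42 | 84 | 168  (height 5).
A maximum antichain: {4, 6, 14, 21}  (width 4).
Product = 5 * 4 = 20


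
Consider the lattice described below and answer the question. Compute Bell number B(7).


B(n) = number of set partitions of an n-element set.
B(n) satisfies the recurrence: B(n+1) = sum_k C(n,k)*B(k).
B(7) = 877


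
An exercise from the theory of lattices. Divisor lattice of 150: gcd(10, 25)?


Meet=gcd.
gcd(10,25)=5


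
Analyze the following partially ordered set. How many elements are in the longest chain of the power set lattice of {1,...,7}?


A chain is a totally ordered subset; we count the number of elements in a maximum chain.
Compute, for each element x, the size of the longest chain ending at x:
  {}: 1
  {1}: 2
  {2}: 2
  {3}: 2
  {4}: 2
  {5}: 2
  ...
A maximum chain: {} < {1} < {1,2} < {1,2,3} < {1,2,3,4} < {1,2,3,4,5} < {1,2,3,4,5,6} < {1,2,3,4,5,6,7}
Number of elements in the longest chain: 8


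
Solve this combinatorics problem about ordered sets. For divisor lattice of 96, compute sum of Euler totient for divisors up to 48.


Divisors of 96 up to 48: [1, 2, 3, 4, 6, 8, 12, 16, 24, 32, 48]
phi values: [1, 1, 2, 2, 2, 4, 4, 8, 8, 16, 16]
Sum = 64


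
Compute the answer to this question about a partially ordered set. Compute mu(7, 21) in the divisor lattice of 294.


In a divisor lattice, mu(a,b) = mu(b/a) where mu is the classical Mobius function.
b/a = 21/7 = 3
Prime factorization of 3: primes [3]
3 is squarefree with 1 prime factor(s), so mu(3) = (-1)^1 = -1


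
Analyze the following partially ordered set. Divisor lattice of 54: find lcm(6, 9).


In a divisor lattice, join = lcm (least common multiple).
gcd(6,9) = 3
lcm(6,9) = 6*9/gcd = 54/3 = 18


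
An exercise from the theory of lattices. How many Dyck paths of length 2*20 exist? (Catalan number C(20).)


C(n) = C(2n, n) / (n+1).
C(40, 20) = 137846528820
C(20) = 137846528820 / 21 = 6564120420


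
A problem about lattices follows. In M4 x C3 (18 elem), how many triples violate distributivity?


Distributive law: a ^ (b v c) = (a ^ b) v (a ^ c).
Check all 18^3 = 5832 ordered triples (a,b,c).
  e.g. a=(a1,0), b=(a2,0), c=(a3,0): lhs=(a1,0) != rhs=(0,0)
  e.g. a=(a1,0), b=(a2,0), c=(a3,1): lhs=(a1,0) != rhs=(0,0)
Total violating triples: 648


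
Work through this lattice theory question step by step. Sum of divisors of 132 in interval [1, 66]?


Interval [1,66] in divisors of 132: [1, 2, 3, 6, 11, 22, 33, 66]
Sum = 144


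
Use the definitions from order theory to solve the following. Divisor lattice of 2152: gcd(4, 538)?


Meet=gcd.
gcd(4,538)=2


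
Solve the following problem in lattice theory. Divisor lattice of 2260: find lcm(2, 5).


In a divisor lattice, join = lcm (least common multiple).
gcd(2,5) = 1
lcm(2,5) = 2*5/gcd = 10/1 = 10


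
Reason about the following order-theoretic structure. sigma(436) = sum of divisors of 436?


sigma(n) = sum of divisors.
Divisors of 436: [1, 2, 4, 109, 218, 436]
Sum = 770


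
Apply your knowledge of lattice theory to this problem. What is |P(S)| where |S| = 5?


Power set = 2^n.
2^5 = 32


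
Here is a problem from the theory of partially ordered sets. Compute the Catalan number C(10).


C(n) = C(2n, n) / (n+1).
C(20, 10) = 184756
C(10) = 184756 / 11 = 16796


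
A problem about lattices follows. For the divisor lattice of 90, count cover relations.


A cover relation a -< b holds when a < b with no c strictly between.
Cover relations:
  1 -< 2
  1 -< 3
  1 -< 5
  2 -< 6
  2 -< 10
  3 -< 6
  3 -< 9
  3 -< 15
  ...12 more
Total: 20


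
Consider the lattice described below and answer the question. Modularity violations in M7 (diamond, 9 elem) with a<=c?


Modular law: if a <= c then a v (b ^ c) = (a v b) ^ c.
Check all triples (a,b,c) with a <= c among 9 elements.
This lattice is modular (diamonds M_m and their chain-products are modular).
Total violating triples: 0


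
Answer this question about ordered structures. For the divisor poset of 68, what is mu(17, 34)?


In a divisor lattice, mu(a,b) = mu(b/a) where mu is the classical Mobius function.
b/a = 34/17 = 2
Prime factorization of 2: primes [2]
2 is squarefree with 1 prime factor(s), so mu(2) = (-1)^1 = -1


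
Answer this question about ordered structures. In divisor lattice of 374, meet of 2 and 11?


In a divisor lattice, meet = gcd (greatest common divisor).
By Euclidean algorithm or factoring: gcd(2,11) = 1


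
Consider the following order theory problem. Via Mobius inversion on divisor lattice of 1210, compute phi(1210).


phi(n) = n * prod_{p|n} (1 - 1/p).
Prime divisors of 1210: [2, 5, 11]
phi(1210) = 1210 * (1 - 1/2) * (1 - 1/5) * (1 - 1/11)
phi(1210) = 440


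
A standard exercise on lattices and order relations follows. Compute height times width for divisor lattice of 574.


Height = length of longest chain minus 1; width = size of largest antichain.
A maximum chain: 1 | 41 | 287 | 574  (height 3).
A maximum antichain: {2, 7, 41}  (width 3).
Product = 3 * 3 = 9


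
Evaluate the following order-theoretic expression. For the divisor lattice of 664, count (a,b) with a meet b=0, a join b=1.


Complement pair (a,b): a meet b = bottom, a join b = top.
Here: gcd(a,b)=1 and lcm(a,b)=664, i.e. a*b=664 with a,b coprime.
Pairs found: (1,664), (8,83), (83,8), (664,1)
Total ordered pairs: 4


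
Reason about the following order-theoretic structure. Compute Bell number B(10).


B(n) = number of set partitions of an n-element set.
B(n) satisfies the recurrence: B(n+1) = sum_k C(n,k)*B(k).
B(10) = 115975


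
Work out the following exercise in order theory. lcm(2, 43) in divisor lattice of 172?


Join=lcm.
gcd(2,43)=1
lcm=86


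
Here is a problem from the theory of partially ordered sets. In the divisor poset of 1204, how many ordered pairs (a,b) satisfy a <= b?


The order relation is {(a,b) : a <= b}, reflexive so it includes (a,a).
Examples: (1,1), (1,1204), (1,14), (1,172), (1,2), ...
Total ordered pairs: 54


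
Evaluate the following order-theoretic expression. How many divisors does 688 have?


Divisors of 688: [1, 2, 4, 8, 16, 43, 86, 172, 344, 688]
Count: 10


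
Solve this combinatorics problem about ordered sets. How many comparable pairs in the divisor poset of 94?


A comparable pair {a,b} has a < b or b < a in the order.
Count unordered pairs where one element is strictly below the other.
Examples: {1,2}, {1,47}, {1,94}, {2,94}, ...
Total comparable pairs: 5


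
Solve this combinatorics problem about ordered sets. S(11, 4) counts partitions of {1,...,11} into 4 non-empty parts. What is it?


S(n,k) = k*S(n-1,k) + S(n-1,k-1).
S(10,4) = 34105, S(10,3) = 9330
S(11,4) = 4*34105 + 9330 = 136420 + 9330
S(11,4) = 145750


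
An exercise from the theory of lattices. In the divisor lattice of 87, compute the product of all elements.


Divisors of 87: [1, 3, 29, 87]
Product = n^(d(n)/2) = 87^(4/2)
Product = 7569


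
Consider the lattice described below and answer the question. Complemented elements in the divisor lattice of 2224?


An element a is complemented if some b has a meet b = bottom, a join b = top.
a is complemented iff gcd(a, n/a)=1, i.e. a is a unitary divisor of 2224.
Complemented elements: 1, 16, 139, 2224
Count: 4


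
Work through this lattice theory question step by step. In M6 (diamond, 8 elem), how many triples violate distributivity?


Distributive law: a ^ (b v c) = (a ^ b) v (a ^ c).
Check all 8^3 = 512 ordered triples (a,b,c).
  e.g. a=a1, b=a2, c=a3: lhs=a1 != rhs=0
  e.g. a=a1, b=a2, c=a4: lhs=a1 != rhs=0
Total violating triples: 120


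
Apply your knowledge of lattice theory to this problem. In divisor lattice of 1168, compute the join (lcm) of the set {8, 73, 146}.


In a divisor lattice, join = lcm (least common multiple).
Compute lcm iteratively: start with first element, then lcm(current, next).
Elements: [8, 73, 146]
lcm(8,73) = 584
lcm(584,146) = 584
Final lcm = 584


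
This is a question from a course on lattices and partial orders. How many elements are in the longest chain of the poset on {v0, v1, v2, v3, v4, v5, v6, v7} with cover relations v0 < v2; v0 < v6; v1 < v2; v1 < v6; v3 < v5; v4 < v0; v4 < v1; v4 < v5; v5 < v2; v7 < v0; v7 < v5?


A chain is a totally ordered subset; we count the number of elements in a maximum chain.
Compute, for each element x, the size of the longest chain ending at x:
  v3: 1
  v4: 1
  v7: 1
  v1: 2
  v0: 2
  v5: 2
  ...
A maximum chain: v4 < v0 < v2
Number of elements in the longest chain: 3


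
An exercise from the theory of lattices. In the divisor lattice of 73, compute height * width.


Height = length of longest chain minus 1; width = size of largest antichain.
A maximum chain: 1 | 73  (height 1).
A maximum antichain: {1}  (width 1).
Product = 1 * 1 = 1


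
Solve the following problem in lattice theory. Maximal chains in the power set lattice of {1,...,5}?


A maximal chain goes from the minimum element to a maximal element via cover relations.
Counting all min-to-max paths in the cover graph.
Total maximal chains: 120


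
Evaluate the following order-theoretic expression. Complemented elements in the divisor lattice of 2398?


An element a is complemented if some b has a meet b = bottom, a join b = top.
a is complemented iff gcd(a, n/a)=1, i.e. a is a unitary divisor of 2398.
Complemented elements: 1, 2, 11, 22, 109, 218, ... (2 more)
Count: 8


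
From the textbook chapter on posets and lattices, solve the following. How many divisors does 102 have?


Divisors of 102: [1, 2, 3, 6, 17, 34, 51, 102]
Count: 8


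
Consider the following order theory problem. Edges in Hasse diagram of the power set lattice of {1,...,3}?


A cover relation a -< b holds when a < b with no c strictly between.
Cover relations:
  {} -< {1}
  {} -< {2}
  {} -< {3}
  {1} -< {1,2}
  {1} -< {1,3}
  {2} -< {1,2}
  {2} -< {2,3}
  {3} -< {1,3}
  ...4 more
Total: 12


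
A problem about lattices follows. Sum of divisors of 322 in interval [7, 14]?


Interval [7,14] in divisors of 322: [7, 14]
Sum = 21


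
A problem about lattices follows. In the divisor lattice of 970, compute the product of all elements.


Divisors of 970: [1, 2, 5, 10, 97, 194, 485, 970]
Product = n^(d(n)/2) = 970^(8/2)
Product = 885292810000


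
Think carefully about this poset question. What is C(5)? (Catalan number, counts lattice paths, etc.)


C(n) = C(2n, n) / (n+1).
C(10, 5) = 252
C(5) = 252 / 6 = 42


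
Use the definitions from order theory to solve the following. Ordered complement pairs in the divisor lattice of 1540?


Complement pair (a,b): a meet b = bottom, a join b = top.
Here: gcd(a,b)=1 and lcm(a,b)=1540, i.e. a*b=1540 with a,b coprime.
Pairs found: (1,1540), (4,385), (5,308), (7,220), ... (12 more)
Total ordered pairs: 16


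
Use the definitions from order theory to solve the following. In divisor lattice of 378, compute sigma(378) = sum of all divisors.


sigma(n) = sum of divisors.
Divisors of 378: [1, 2, 3, 6, 7, 9, 14, 18, 21, 27, 42, 54, 63, 126, 189, 378]
Sum = 960


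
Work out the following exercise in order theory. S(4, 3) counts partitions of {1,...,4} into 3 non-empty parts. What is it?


S(n,k) = k*S(n-1,k) + S(n-1,k-1).
S(3,3) = 1, S(3,2) = 3
S(4,3) = 3*1 + 3 = 3 + 3
S(4,3) = 6


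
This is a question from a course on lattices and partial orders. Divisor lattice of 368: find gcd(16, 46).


In a divisor lattice, meet = gcd (greatest common divisor).
By Euclidean algorithm or factoring: gcd(16,46) = 2


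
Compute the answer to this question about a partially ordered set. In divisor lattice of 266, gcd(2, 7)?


Meet=gcd.
gcd(2,7)=1


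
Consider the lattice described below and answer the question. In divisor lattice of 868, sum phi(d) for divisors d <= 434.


Divisors of 868 up to 434: [1, 2, 4, 7, 14, 28, 31, 62, 124, 217, 434]
phi values: [1, 1, 2, 6, 6, 12, 30, 30, 60, 180, 180]
Sum = 508


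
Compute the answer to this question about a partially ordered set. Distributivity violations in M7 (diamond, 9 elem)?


Distributive law: a ^ (b v c) = (a ^ b) v (a ^ c).
Check all 9^3 = 729 ordered triples (a,b,c).
  e.g. a=a1, b=a2, c=a3: lhs=a1 != rhs=0
  e.g. a=a1, b=a2, c=a4: lhs=a1 != rhs=0
Total violating triples: 210


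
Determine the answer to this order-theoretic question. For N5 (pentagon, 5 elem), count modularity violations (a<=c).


Modular law: if a <= c then a v (b ^ c) = (a v b) ^ c.
Check all triples (a,b,c) with a <= c among 5 elements.
  e.g. a=a, b=c, c=b: lhs=a != rhs=b
Total violating triples: 1


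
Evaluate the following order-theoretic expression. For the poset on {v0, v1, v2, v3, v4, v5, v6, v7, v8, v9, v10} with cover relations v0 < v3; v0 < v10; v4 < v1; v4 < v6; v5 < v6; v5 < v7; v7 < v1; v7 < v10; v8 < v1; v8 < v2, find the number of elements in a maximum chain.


A chain is a totally ordered subset; we count the number of elements in a maximum chain.
Compute, for each element x, the size of the longest chain ending at x:
  v0: 1
  v4: 1
  v5: 1
  v8: 1
  v9: 1
  v2: 2
  ...
A maximum chain: v5 < v7 < v1
Number of elements in the longest chain: 3


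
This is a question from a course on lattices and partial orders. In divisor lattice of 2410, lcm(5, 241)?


Join=lcm.
gcd(5,241)=1
lcm=1205


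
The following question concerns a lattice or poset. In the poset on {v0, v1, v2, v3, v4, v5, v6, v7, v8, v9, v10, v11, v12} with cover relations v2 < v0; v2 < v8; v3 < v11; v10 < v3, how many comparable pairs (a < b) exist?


A comparable pair {a,b} has a < b or b < a in the order.
Count unordered pairs where one element is strictly below the other.
Examples: {v0,v2}, {v2,v8}, {v3,v10}, {v3,v11}, ...
Total comparable pairs: 5


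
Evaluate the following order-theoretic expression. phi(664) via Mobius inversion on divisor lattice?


phi(n) = n * prod_{p|n} (1 - 1/p).
Prime divisors of 664: [2, 83]
phi(664) = 664 * (1 - 1/2) * (1 - 1/83)
phi(664) = 328


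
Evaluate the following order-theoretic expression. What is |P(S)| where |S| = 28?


Power set = 2^n.
2^28 = 268435456


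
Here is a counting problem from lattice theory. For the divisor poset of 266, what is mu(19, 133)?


In a divisor lattice, mu(a,b) = mu(b/a) where mu is the classical Mobius function.
b/a = 133/19 = 7
Prime factorization of 7: primes [7]
7 is squarefree with 1 prime factor(s), so mu(7) = (-1)^1 = -1


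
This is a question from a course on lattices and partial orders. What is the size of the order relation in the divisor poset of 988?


The order relation is {(a,b) : a <= b}, reflexive so it includes (a,a).
Examples: (1,1), (1,13), (1,19), (1,2), (1,247), ...
Total ordered pairs: 54


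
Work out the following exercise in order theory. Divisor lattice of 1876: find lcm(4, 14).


In a divisor lattice, join = lcm (least common multiple).
gcd(4,14) = 2
lcm(4,14) = 4*14/gcd = 56/2 = 28


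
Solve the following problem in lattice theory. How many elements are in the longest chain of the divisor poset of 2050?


A chain is a totally ordered subset; we count the number of elements in a maximum chain.
Compute, for each element x, the size of the longest chain ending at x:
  1: 1
  2: 2
  5: 2
  41: 2
  25: 3
  10: 3
  ...
A maximum chain: 1 < 2 < 10 < 50 < 2050
Number of elements in the longest chain: 5


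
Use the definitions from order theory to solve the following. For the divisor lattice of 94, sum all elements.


sigma(n) = sum of divisors.
Divisors of 94: [1, 2, 47, 94]
Sum = 144


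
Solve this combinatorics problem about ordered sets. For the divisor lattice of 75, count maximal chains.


A maximal chain goes from the minimum element to a maximal element via cover relations.
Counting all min-to-max paths in the cover graph.
Total maximal chains: 3


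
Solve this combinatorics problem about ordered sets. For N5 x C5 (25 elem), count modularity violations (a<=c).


Modular law: if a <= c then a v (b ^ c) = (a v b) ^ c.
Check all triples (a,b,c) with a <= c among 25 elements.
  e.g. a=(a,0), b=(c,0), c=(b,0): lhs=(a,0) != rhs=(b,0)
  e.g. a=(a,0), b=(c,1), c=(b,0): lhs=(a,0) != rhs=(b,0)
Total violating triples: 75


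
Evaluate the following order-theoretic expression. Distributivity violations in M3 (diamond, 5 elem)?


Distributive law: a ^ (b v c) = (a ^ b) v (a ^ c).
Check all 5^3 = 125 ordered triples (a,b,c).
  e.g. a=a1, b=a2, c=a3: lhs=a1 != rhs=0
  e.g. a=a1, b=a3, c=a2: lhs=a1 != rhs=0
Total violating triples: 6


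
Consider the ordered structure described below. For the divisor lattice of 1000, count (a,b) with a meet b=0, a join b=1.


Complement pair (a,b): a meet b = bottom, a join b = top.
Here: gcd(a,b)=1 and lcm(a,b)=1000, i.e. a*b=1000 with a,b coprime.
Pairs found: (1,1000), (8,125), (125,8), (1000,1)
Total ordered pairs: 4


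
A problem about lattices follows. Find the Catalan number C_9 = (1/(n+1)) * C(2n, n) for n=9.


C(n) = C(2n, n) / (n+1).
C(18, 9) = 48620
C(9) = 48620 / 10 = 4862


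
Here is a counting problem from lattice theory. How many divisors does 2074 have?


Divisors of 2074: [1, 2, 17, 34, 61, 122, 1037, 2074]
Count: 8


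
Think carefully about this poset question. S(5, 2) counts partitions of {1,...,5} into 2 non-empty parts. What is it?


S(n,k) = k*S(n-1,k) + S(n-1,k-1).
S(4,2) = 7, S(4,1) = 1
S(5,2) = 2*7 + 1 = 14 + 1
S(5,2) = 15


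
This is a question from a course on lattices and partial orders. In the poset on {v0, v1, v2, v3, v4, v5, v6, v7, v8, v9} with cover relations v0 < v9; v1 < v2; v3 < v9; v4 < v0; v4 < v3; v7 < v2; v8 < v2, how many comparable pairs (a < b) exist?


A comparable pair {a,b} has a < b or b < a in the order.
Count unordered pairs where one element is strictly below the other.
Examples: {v0,v4}, {v0,v9}, {v1,v2}, {v2,v7}, ...
Total comparable pairs: 8


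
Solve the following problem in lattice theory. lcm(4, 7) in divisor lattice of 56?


Join=lcm.
gcd(4,7)=1
lcm=28


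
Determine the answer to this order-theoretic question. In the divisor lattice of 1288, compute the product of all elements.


Divisors of 1288: [1, 2, 4, 7, 8, 14, 23, 28, 46, 56, 92, 161, 184, 322, 644, 1288]
Product = n^(d(n)/2) = 1288^(16/2)
Product = 7574027963090657918058496


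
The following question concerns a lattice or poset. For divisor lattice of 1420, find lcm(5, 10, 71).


In a divisor lattice, join = lcm (least common multiple).
Compute lcm iteratively: start with first element, then lcm(current, next).
Elements: [5, 10, 71]
lcm(5,10) = 10
lcm(10,71) = 710
Final lcm = 710


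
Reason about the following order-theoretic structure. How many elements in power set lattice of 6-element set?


Power set = 2^n.
2^6 = 64


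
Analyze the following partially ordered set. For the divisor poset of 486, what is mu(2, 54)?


In a divisor lattice, mu(a,b) = mu(b/a) where mu is the classical Mobius function.
b/a = 54/2 = 27
Prime factorization of 27: primes [3]
27 is not squarefree, so mu(27) = 0


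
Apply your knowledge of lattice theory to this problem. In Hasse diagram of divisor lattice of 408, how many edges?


A cover relation a -< b holds when a < b with no c strictly between.
Cover relations:
  1 -< 2
  1 -< 3
  1 -< 17
  2 -< 4
  2 -< 6
  2 -< 34
  3 -< 6
  3 -< 51
  ...20 more
Total: 28


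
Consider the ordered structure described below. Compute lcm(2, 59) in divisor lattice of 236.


In a divisor lattice, join = lcm (least common multiple).
gcd(2,59) = 1
lcm(2,59) = 2*59/gcd = 118/1 = 118


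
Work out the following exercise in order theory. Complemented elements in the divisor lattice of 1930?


An element a is complemented if some b has a meet b = bottom, a join b = top.
a is complemented iff gcd(a, n/a)=1, i.e. a is a unitary divisor of 1930.
Complemented elements: 1, 2, 5, 10, 193, 386, ... (2 more)
Count: 8


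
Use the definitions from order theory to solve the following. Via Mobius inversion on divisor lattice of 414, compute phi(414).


phi(n) = n * prod_{p|n} (1 - 1/p).
Prime divisors of 414: [2, 3, 23]
phi(414) = 414 * (1 - 1/2) * (1 - 1/3) * (1 - 1/23)
phi(414) = 132


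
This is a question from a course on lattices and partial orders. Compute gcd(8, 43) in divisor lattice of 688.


In a divisor lattice, meet = gcd (greatest common divisor).
By Euclidean algorithm or factoring: gcd(8,43) = 1


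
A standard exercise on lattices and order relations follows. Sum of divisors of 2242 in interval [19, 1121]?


Interval [19,1121] in divisors of 2242: [19, 1121]
Sum = 1140


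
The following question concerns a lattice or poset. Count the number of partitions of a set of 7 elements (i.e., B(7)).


B(n) = number of set partitions of an n-element set.
B(n) satisfies the recurrence: B(n+1) = sum_k C(n,k)*B(k).
B(7) = 877


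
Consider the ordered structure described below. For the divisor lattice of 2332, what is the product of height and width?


Height = length of longest chain minus 1; width = size of largest antichain.
A maximum chain: 1 | 53 | 583 | 1166 | 2332  (height 4).
A maximum antichain: {4, 22, 106, 583}  (width 4).
Product = 4 * 4 = 16


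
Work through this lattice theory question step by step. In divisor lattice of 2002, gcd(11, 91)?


Meet=gcd.
gcd(11,91)=1


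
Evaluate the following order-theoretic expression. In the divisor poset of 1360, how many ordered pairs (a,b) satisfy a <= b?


The order relation is {(a,b) : a <= b}, reflexive so it includes (a,a).
Examples: (1,1), (1,10), (1,136), (1,1360), (1,16), ...
Total ordered pairs: 135


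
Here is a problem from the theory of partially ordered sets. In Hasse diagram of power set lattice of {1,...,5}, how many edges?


A cover relation a -< b holds when a < b with no c strictly between.
Cover relations:
  {} -< {1}
  {} -< {2}
  {} -< {3}
  {} -< {4}
  {} -< {5}
  {1} -< {1,2}
  {1} -< {1,3}
  {1} -< {1,4}
  ...72 more
Total: 80


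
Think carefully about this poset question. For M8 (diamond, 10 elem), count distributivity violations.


Distributive law: a ^ (b v c) = (a ^ b) v (a ^ c).
Check all 10^3 = 1000 ordered triples (a,b,c).
  e.g. a=a1, b=a2, c=a3: lhs=a1 != rhs=0
  e.g. a=a1, b=a2, c=a4: lhs=a1 != rhs=0
Total violating triples: 336


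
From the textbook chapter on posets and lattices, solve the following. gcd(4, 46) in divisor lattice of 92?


Meet=gcd.
gcd(4,46)=2


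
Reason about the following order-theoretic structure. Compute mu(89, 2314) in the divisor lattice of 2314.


In a divisor lattice, mu(a,b) = mu(b/a) where mu is the classical Mobius function.
b/a = 2314/89 = 26
Prime factorization of 26: primes [2, 13]
26 is squarefree with 2 prime factor(s), so mu(26) = (-1)^2 = 1


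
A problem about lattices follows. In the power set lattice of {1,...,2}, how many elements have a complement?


An element a is complemented if some b has a meet b = bottom, a join b = top.
every subset A has complement S\A, so all elements are complemented.
Complemented elements: {}, {1}, {2}, {1,2}
Count: 4


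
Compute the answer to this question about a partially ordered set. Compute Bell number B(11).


B(n) = number of set partitions of an n-element set.
B(n) satisfies the recurrence: B(n+1) = sum_k C(n,k)*B(k).
B(11) = 678570


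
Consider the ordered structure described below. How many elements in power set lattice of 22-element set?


Power set = 2^n.
2^22 = 4194304


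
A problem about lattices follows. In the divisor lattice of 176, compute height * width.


Height = length of longest chain minus 1; width = size of largest antichain.
A maximum chain: 1 | 11 | 22 | 44 | 88 | 176  (height 5).
A maximum antichain: {2, 11}  (width 2).
Product = 5 * 2 = 10


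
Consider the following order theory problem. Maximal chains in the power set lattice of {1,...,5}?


A maximal chain goes from the minimum element to a maximal element via cover relations.
Counting all min-to-max paths in the cover graph.
Total maximal chains: 120


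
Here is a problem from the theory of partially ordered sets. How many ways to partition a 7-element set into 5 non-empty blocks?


S(n,k) = k*S(n-1,k) + S(n-1,k-1).
S(6,5) = 15, S(6,4) = 65
S(7,5) = 5*15 + 65 = 75 + 65
S(7,5) = 140


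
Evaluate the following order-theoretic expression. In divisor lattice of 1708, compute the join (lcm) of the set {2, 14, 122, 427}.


In a divisor lattice, join = lcm (least common multiple).
Compute lcm iteratively: start with first element, then lcm(current, next).
Elements: [2, 14, 122, 427]
lcm(2,14) = 14
lcm(14,122) = 854
lcm(854,427) = 854
Final lcm = 854


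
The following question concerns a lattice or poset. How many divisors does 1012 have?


Divisors of 1012: [1, 2, 4, 11, 22, 23, 44, 46, 92, 253, 506, 1012]
Count: 12


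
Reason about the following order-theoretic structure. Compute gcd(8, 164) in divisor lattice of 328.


In a divisor lattice, meet = gcd (greatest common divisor).
By Euclidean algorithm or factoring: gcd(8,164) = 4


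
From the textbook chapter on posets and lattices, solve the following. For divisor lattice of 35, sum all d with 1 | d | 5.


Interval [1,5] in divisors of 35: [1, 5]
Sum = 6


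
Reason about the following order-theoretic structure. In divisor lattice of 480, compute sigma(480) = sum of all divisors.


sigma(n) = sum of divisors.
Divisors of 480: [1, 2, 3, 4, 5, 6, 8, 10, 12, 15, 16, 20, 24, 30, 32, 40, 48, 60, 80, 96, 120, 160, 240, 480]
Sum = 1512


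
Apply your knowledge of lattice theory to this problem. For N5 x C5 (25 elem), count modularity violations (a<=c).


Modular law: if a <= c then a v (b ^ c) = (a v b) ^ c.
Check all triples (a,b,c) with a <= c among 25 elements.
  e.g. a=(a,0), b=(c,0), c=(b,0): lhs=(a,0) != rhs=(b,0)
  e.g. a=(a,0), b=(c,1), c=(b,0): lhs=(a,0) != rhs=(b,0)
Total violating triples: 75


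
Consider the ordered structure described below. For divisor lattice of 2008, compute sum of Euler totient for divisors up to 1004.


Divisors of 2008 up to 1004: [1, 2, 4, 8, 251, 502, 1004]
phi values: [1, 1, 2, 4, 250, 250, 500]
Sum = 1008


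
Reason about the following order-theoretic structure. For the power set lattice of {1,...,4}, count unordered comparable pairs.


A comparable pair {a,b} has a < b or b < a in the order.
Count unordered pairs where one element is strictly below the other.
Examples: {{},{1}}, {{},{2}}, {{},{3}}, {{},{4}}, ...
Total comparable pairs: 65


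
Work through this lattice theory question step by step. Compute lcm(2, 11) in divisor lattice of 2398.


In a divisor lattice, join = lcm (least common multiple).
gcd(2,11) = 1
lcm(2,11) = 2*11/gcd = 22/1 = 22


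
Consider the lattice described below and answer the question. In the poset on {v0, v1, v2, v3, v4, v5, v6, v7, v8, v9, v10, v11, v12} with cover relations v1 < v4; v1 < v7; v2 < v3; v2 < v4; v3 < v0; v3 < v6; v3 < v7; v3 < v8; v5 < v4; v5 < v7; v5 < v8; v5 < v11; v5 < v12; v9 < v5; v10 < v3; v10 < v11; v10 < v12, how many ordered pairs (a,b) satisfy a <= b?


The order relation is {(a,b) : a <= b}, reflexive so it includes (a,a).
Examples: (v0,v0), (v1,v1), (v1,v4), (v1,v7), (v10,v0), ...
Total ordered pairs: 43
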